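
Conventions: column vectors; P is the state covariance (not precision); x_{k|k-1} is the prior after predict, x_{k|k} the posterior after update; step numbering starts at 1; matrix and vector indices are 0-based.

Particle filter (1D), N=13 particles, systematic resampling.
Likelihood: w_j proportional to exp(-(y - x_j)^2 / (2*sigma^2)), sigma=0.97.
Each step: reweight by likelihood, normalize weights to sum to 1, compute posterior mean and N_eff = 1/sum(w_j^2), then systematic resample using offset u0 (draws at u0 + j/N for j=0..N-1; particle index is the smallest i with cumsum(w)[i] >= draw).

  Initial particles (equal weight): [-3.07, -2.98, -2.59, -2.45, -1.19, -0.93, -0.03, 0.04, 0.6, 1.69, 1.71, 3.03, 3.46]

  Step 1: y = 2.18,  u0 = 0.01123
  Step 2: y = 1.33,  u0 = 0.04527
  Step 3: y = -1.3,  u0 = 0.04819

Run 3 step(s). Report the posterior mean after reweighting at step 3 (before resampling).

post_mean = 0.8443

step 1: w=[0.0000, 0.0000, 0.0000, 0.0000, 0.0007, 0.0018, 0.0226, 0.0265, 0.0803, 0.2663, 0.2690, 0.2061, 0.1267]  mean=2.0189  Neff=4.7737  idx=[6, 8, 9, 9, 9, 9, 10, 10, 10, 11, 11, 11, 12]
step 2: w=[0.0447, 0.0900, 0.1115, 0.1115, 0.1115, 0.1115, 0.1106, 0.1106, 0.1106, 0.0257, 0.0257, 0.0257, 0.0107]  mean=1.6440  Neff=10.1469  idx=[1, 1, 2, 3, 3, 4, 5, 6, 6, 7, 8, 8, 11]
step 3: w=[0.3890, 0.3890, 0.0229, 0.0229, 0.0229, 0.0229, 0.0229, 0.0215, 0.0215, 0.0215, 0.0215, 0.0215, 0.0001]  mean=0.8443  Neff=3.2516  idx=[0, 0, 0, 0, 0, 1, 1, 1, 1, 1, 3, 7, 10]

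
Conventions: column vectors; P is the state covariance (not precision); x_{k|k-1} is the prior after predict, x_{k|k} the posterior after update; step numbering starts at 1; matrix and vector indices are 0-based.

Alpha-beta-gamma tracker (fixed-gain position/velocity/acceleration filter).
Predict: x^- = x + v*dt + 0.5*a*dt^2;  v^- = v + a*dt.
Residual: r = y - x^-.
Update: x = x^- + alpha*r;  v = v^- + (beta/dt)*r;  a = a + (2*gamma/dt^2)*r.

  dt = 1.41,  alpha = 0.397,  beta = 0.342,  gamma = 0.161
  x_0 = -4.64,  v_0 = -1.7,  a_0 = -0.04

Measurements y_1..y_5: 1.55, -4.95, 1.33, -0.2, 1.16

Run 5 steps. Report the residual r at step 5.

resid = -6.7745

step 1: x_pred=-7.0768  r=8.6268  x^+=-3.6519  v^+=0.3360  a^+=1.3572
step 2: x_pred=-1.8290  r=-3.1210  x^+=-3.0680  v^+=1.4927  a^+=0.8517
step 3: x_pred=-0.1166  r=1.4466  x^+=0.4577  v^+=3.0445  a^+=1.0860
step 4: x_pred=5.8300  r=-6.0300  x^+=3.4361  v^+=3.1132  a^+=0.1094
step 5: x_pred=7.9345  r=-6.7745  x^+=5.2450  v^+=1.6243  a^+=-0.9878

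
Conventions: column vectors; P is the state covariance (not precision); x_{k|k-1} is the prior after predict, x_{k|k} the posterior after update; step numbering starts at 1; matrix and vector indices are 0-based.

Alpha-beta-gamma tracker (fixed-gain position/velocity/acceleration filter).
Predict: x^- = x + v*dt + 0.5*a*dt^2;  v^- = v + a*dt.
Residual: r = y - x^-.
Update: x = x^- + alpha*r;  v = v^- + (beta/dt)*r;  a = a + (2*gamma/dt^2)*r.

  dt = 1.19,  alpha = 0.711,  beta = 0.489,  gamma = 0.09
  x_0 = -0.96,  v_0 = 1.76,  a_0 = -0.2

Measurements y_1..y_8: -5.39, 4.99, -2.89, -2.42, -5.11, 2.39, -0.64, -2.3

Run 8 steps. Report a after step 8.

a_post = -0.0323

step 1: x_pred=0.9928  r=-6.3828  x^+=-3.5454  v^+=-1.1008  a^+=-1.0113
step 2: x_pred=-5.5714  r=10.5614  x^+=1.9377  v^+=2.0356  a^+=0.3311
step 3: x_pred=4.5946  r=-7.4846  x^+=-0.7269  v^+=-0.6459  a^+=-0.6202
step 4: x_pred=-1.9347  r=-0.4853  x^+=-2.2798  v^+=-1.5834  a^+=-0.6819
step 5: x_pred=-4.6468  r=-0.4632  x^+=-4.9761  v^+=-2.5852  a^+=-0.7408
step 6: x_pred=-8.5770  r=10.9670  x^+=-0.7795  v^+=1.0399  a^+=0.6532
step 7: x_pred=0.9205  r=-1.5605  x^+=-0.1890  v^+=1.1760  a^+=0.4549
step 8: x_pred=1.5325  r=-3.8325  x^+=-1.1924  v^+=0.1424  a^+=-0.0323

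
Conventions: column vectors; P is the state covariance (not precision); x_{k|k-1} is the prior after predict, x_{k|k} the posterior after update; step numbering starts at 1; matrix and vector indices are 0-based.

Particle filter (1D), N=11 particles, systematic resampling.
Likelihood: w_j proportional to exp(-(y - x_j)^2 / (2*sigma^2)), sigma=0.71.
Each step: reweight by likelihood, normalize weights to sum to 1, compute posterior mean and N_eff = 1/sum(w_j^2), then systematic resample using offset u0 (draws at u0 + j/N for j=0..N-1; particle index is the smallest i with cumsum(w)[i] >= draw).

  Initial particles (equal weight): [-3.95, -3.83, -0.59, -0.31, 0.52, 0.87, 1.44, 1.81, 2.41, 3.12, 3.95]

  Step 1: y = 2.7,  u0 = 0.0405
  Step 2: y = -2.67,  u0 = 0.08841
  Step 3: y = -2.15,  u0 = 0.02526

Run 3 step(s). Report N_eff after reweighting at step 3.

N_eff = 10.1217

step 1: w=[0.0000, 0.0000, 0.0000, 0.0000, 0.0033, 0.0135, 0.0773, 0.1701, 0.3433, 0.3133, 0.0792]  mean=2.5502  Neff=3.8858  idx=[6, 7, 7, 8, 8, 8, 8, 9, 9, 9, 10]
step 2: w=[0.9207, 0.0394, 0.0394, 0.0001, 0.0001, 0.0001, 0.0001, 0.0000, 0.0000, 0.0000, 0.0000]  mean=1.4696  Neff=1.1753  idx=[0, 0, 0, 0, 0, 0, 0, 0, 0, 0, 2]
step 3: w=[0.0994, 0.0994, 0.0994, 0.0994, 0.0994, 0.0994, 0.0994, 0.0994, 0.0994, 0.0994, 0.0062]  mean=1.4423  Neff=10.1217  idx=[0, 1, 2, 2, 3, 4, 5, 6, 7, 8, 9]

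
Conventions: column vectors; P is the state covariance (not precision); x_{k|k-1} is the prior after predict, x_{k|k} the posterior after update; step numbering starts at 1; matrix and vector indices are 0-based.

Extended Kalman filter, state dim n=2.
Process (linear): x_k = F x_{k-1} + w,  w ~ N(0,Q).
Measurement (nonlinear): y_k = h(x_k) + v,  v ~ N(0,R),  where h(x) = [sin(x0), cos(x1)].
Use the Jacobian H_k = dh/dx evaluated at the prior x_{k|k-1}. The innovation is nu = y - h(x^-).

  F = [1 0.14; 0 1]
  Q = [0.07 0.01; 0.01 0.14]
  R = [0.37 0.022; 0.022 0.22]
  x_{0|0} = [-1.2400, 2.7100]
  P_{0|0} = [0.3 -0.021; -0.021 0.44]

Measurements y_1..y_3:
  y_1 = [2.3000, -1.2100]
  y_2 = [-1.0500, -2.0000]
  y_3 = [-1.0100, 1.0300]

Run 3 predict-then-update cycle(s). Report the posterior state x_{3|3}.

x_post = [-0.3195, 1.5548]

step 1: x^-=[-0.8606, 2.7100]  P^-=[0.3727 0.0506; 0.0506 0.5800]  H_jac=[0.6520 0.0000; 0.0000 -0.4183]  S=[0.5284 0.0082; 0.0082 0.3215]  K=[0.4611 -0.0776; 0.0742 -0.7566]  nu=[3.0582, -0.3017]  x^+=[0.5729, 3.1651]  P^+=[0.2590 0.0166; 0.0166 0.3940]
step 2: x^-=[1.0160, 3.1651]  P^-=[0.3414 0.0817; 0.0817 0.5340]  H_jac=[0.5267 0.0000; 0.0000 0.0235]  S=[0.4647 0.0230; 0.0230 0.2203]  K=[0.3885 -0.0319; 0.0903 0.0475]  nu=[-1.9000, -1.0003]  x^+=[0.3097, 2.9460]  P^+=[0.2716 0.0654; 0.0654 0.5295]
step 3: x^-=[0.7221, 2.9460]  P^-=[0.3703 0.1495; 0.1495 0.6695]  H_jac=[0.7504 0.0000; 0.0000 -0.1943]  S=[0.5785 0.0002; 0.0002 0.2453]  K=[0.4803 -0.1188; 0.1941 -0.5305]  nu=[-1.6710, 2.0109]  x^+=[-0.3195, 1.5548]  P^+=[0.2334 0.0802; 0.0802 0.5787]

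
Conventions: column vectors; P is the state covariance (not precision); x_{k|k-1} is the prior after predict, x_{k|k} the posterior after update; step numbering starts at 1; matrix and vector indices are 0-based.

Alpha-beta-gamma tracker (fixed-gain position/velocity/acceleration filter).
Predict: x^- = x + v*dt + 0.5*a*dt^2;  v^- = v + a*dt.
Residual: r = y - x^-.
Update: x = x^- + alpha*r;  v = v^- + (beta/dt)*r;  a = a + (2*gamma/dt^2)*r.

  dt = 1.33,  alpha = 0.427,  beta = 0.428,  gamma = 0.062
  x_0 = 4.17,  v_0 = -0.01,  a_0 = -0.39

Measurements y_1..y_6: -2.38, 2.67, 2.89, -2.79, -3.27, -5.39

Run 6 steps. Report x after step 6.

step 1: x_pred=3.8118  r=-6.1918  x^+=1.1679  v^+=-2.5212  a^+=-0.8240
step 2: x_pred=-2.9142  r=5.5842  x^+=-0.5297  v^+=-1.8202  a^+=-0.4326
step 3: x_pred=-3.3332  r=6.2232  x^+=-0.6759  v^+=-0.3929  a^+=0.0037
step 4: x_pred=-1.1952  r=-1.5948  x^+=-1.8762  v^+=-0.9012  a^+=-0.1081
step 5: x_pred=-3.1705  r=-0.0995  x^+=-3.2130  v^+=-1.0771  a^+=-0.1151
step 6: x_pred=-4.7473  r=-0.6427  x^+=-5.0217  v^+=-1.4370  a^+=-0.1602

x_post = -5.0217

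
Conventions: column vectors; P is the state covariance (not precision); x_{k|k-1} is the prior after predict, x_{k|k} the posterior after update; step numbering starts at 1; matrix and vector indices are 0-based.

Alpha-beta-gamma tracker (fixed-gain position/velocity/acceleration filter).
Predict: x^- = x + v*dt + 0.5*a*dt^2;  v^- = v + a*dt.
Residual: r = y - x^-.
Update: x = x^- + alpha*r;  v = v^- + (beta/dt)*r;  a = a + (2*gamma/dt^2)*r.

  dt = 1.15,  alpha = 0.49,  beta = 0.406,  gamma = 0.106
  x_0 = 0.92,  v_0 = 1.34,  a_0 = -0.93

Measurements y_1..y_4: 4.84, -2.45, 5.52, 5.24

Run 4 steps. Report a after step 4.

step 1: x_pred=1.8460  r=2.9940  x^+=3.3131  v^+=1.3275  a^+=-0.4501
step 2: x_pred=4.5421  r=-6.9921  x^+=1.1160  v^+=-1.6586  a^+=-1.5709
step 3: x_pred=-1.8302  r=7.3502  x^+=1.7714  v^+=-0.8702  a^+=-0.3927
step 4: x_pred=0.5110  r=4.7290  x^+=2.8282  v^+=0.3478  a^+=0.3654

a_post = 0.3654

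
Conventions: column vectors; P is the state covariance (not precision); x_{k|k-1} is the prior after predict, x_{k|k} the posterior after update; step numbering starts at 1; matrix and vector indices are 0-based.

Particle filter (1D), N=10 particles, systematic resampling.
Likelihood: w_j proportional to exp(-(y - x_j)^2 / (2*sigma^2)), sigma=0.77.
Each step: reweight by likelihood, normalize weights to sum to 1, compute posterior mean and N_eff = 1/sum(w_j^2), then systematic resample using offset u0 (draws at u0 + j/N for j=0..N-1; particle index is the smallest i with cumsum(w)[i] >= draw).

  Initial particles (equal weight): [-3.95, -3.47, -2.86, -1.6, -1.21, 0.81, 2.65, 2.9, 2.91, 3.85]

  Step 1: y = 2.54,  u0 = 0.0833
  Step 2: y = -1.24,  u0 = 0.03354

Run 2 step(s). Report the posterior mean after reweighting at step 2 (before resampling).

step 1: w=[0.0000, 0.0000, 0.0000, 0.0000, 0.0000, 0.0259, 0.3201, 0.2899, 0.2881, 0.0761]  mean=2.8410  Neff=3.6243  idx=[6, 6, 6, 7, 7, 7, 8, 8, 8, 9]
step 2: w=[0.2459, 0.2459, 0.2459, 0.0452, 0.0452, 0.0452, 0.0422, 0.0422, 0.0422, 0.0000]  mean=2.7169  Neff=5.1846  idx=[0, 0, 0, 1, 1, 2, 2, 2, 5, 7]

post_mean = 2.7169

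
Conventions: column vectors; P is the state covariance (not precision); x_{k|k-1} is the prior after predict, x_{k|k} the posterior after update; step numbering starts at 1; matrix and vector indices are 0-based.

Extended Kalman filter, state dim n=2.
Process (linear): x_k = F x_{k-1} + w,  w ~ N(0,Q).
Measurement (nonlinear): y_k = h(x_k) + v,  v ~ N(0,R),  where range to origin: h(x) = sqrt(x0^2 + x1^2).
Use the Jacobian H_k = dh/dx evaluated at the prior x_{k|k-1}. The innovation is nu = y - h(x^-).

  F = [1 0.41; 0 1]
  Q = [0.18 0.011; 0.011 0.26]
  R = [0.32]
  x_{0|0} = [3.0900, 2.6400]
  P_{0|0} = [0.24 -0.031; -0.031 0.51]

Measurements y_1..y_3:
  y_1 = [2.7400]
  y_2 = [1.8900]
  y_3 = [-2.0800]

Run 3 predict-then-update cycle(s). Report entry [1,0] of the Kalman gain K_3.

step 1: x^-=[4.1724, 2.6400]  P^-=[0.4803 0.1891; 0.1891 0.7700]  H_jac=[0.8450 0.5347]  S=[1.0540]  K=[0.4810; 0.5422]  nu=[-2.1975]  x^+=[3.1154, 1.4485]  P^+=[0.2364 -0.0858; -0.0858 0.4601]
step 2: x^-=[3.7093, 1.4485]  P^-=[0.4234 0.1138; 0.1138 0.7201]  H_jac=[0.9315 0.3638]  S=[0.8598]  K=[0.5069; 0.4280]  nu=[-2.0921]  x^+=[2.6489, 0.5531]  P^+=[0.2025 -0.0727; -0.0727 0.5626]
step 3: x^-=[2.8756, 0.5531]  P^-=[0.4175 0.1690; 0.1690 0.8226]  H_jac=[0.9820 0.1889]  S=[0.8146]  K=[0.5424; 0.3945]  nu=[-5.0083]  x^+=[0.1589, -1.4224]  P^+=[0.1778 -0.0053; -0.0053 0.6959]

K[1,0] = 0.3945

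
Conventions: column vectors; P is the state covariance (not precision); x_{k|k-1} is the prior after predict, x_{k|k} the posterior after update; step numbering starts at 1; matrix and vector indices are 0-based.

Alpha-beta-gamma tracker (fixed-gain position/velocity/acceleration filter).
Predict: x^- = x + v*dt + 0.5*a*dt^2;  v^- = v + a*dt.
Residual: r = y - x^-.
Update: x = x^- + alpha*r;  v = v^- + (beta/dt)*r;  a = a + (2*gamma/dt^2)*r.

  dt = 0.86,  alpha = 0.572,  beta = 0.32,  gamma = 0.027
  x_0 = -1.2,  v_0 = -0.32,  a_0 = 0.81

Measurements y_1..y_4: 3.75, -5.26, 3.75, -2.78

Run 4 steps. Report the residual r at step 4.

step 1: x_pred=-1.1757  r=4.9257  x^+=1.6418  v^+=2.2094  a^+=1.1696
step 2: x_pred=3.9744  r=-9.2344  x^+=-1.3077  v^+=-0.2208  a^+=0.4954
step 3: x_pred=-1.3143  r=5.0643  x^+=1.5825  v^+=2.0897  a^+=0.8652
step 4: x_pred=3.6995  r=-6.4795  x^+=-0.0068  v^+=0.4227  a^+=0.3921

resid = -6.4795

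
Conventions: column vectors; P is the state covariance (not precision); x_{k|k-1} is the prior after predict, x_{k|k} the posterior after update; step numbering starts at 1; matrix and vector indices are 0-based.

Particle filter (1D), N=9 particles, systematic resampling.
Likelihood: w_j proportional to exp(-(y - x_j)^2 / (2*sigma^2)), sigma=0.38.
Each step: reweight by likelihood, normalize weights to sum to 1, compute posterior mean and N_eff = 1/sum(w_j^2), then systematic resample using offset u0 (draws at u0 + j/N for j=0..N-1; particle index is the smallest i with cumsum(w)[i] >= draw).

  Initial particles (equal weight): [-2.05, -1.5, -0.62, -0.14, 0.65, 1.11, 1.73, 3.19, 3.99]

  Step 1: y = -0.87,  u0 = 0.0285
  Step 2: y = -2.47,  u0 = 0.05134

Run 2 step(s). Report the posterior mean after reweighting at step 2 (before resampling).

step 1: w=[0.0066, 0.2066, 0.6576, 0.1290, 0.0003, 0.0000, 0.0000, 0.0000, 0.0000]  mean=-0.7489  Neff=2.0335  idx=[1, 1, 2, 2, 2, 2, 2, 2, 3]
step 2: w=[0.4997, 0.4997, 0.0001, 0.0001, 0.0001, 0.0001, 0.0001, 0.0001, 0.0000]  mean=-1.4995  Neff=2.0022  idx=[0, 0, 0, 0, 0, 1, 1, 1, 1]

post_mean = -1.4995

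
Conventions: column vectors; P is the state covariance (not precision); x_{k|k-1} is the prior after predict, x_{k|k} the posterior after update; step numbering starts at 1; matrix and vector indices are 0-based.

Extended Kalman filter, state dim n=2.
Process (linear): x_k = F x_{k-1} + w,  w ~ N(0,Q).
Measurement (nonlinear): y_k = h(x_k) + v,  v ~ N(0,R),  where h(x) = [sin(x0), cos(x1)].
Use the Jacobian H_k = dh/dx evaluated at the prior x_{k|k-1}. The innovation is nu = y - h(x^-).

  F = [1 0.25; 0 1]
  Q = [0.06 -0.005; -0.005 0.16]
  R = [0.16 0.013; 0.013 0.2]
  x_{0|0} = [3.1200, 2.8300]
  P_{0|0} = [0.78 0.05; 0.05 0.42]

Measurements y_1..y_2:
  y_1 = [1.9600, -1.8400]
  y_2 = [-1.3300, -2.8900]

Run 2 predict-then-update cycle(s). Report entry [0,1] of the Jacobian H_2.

step 1: x^-=[3.8275, 2.8300]  P^-=[0.8912 0.1500; 0.1500 0.5800]  H_jac=[-0.7738 0.0000; 0.0000 -0.3066]  S=[0.6937 0.0486; 0.0486 0.2545]  K=[-0.9948 0.0092; -0.1200 -0.6757]  nu=[2.5934, -0.8882]  x^+=[1.2393, 3.1190]  P^+=[0.2055 0.0362; 0.0362 0.4459]
step 2: x^-=[2.0190, 3.1190]  P^-=[0.3115 0.1426; 0.1426 0.6059]  H_jac=[-0.4334 0.0000; 0.0000 -0.0226]  S=[0.2185 0.0144; 0.0144 0.2003]  K=[-0.6197 0.0284; -0.2797 -0.0484]  nu=[-2.2312, -1.8903]  x^+=[3.3479, 3.8345]  P^+=[0.2279 0.1047; 0.1047 0.5880]

H_jac[0,1] = 0.0000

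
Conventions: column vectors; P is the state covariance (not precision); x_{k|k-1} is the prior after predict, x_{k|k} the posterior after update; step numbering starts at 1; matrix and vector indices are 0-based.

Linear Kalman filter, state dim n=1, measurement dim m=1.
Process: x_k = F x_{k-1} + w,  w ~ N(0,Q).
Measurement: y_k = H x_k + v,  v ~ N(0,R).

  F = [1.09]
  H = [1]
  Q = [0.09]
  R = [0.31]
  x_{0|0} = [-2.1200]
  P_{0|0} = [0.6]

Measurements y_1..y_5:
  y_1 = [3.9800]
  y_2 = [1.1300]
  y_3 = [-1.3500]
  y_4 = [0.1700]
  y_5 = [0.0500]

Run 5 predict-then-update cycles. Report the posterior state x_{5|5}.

step 1: x^-=[-2.3108]  P^-=[0.8029]  S=[1.1129]  K=[0.7214]  nu=[6.2908]  x^+=[2.2276]  P^+=[0.2236]
step 2: x^-=[2.4281]  P^-=[0.3557]  S=[0.6657]  K=[0.5343]  nu=[-1.2981]  x^+=[1.7345]  P^+=[0.1656]
step 3: x^-=[1.8906]  P^-=[0.2868]  S=[0.5968]  K=[0.4806]  nu=[-3.2406]  x^+=[0.3333]  P^+=[0.1490]
step 4: x^-=[0.3633]  P^-=[0.2670]  S=[0.5770]  K=[0.4627]  nu=[-0.1933]  x^+=[0.2738]  P^+=[0.1434]
step 5: x^-=[0.2985]  P^-=[0.2604]  S=[0.5704]  K=[0.4566]  nu=[-0.2485]  x^+=[0.1850]  P^+=[0.1415]

x_post = [0.1850]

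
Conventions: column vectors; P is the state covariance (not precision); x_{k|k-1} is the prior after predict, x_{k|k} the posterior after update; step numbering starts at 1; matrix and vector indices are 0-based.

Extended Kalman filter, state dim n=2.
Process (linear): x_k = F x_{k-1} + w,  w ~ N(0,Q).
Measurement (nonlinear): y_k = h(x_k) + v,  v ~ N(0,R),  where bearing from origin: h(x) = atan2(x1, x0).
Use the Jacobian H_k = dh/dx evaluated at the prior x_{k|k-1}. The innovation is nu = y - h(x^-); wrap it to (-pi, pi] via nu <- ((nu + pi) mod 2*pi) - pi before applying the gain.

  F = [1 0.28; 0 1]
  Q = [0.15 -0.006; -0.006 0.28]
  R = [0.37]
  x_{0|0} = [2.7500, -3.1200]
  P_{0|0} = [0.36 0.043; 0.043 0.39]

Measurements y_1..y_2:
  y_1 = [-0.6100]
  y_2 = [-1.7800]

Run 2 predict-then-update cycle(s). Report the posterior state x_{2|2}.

step 1: x^-=[1.8764, -3.1200]  P^-=[0.5647 0.1462; 0.1462 0.6700]  H_jac=[0.2354 0.1416]  S=[0.4245]  K=[0.3619; 0.3045]  nu=[0.4193]  x^+=[2.0282, -2.9923]  P^+=[0.5091 0.0994; 0.0994 0.6306]
step 2: x^-=[1.1903, -2.9923]  P^-=[0.7642 0.2700; 0.2700 0.9106]  H_jac=[0.2885 0.1148]  S=[0.4635]  K=[0.5426; 0.3936]  nu=[-0.5878]  x^+=[0.8714, -3.2236]  P^+=[0.6277 0.1710; 0.1710 0.8388]

x_post = [0.8714, -3.2236]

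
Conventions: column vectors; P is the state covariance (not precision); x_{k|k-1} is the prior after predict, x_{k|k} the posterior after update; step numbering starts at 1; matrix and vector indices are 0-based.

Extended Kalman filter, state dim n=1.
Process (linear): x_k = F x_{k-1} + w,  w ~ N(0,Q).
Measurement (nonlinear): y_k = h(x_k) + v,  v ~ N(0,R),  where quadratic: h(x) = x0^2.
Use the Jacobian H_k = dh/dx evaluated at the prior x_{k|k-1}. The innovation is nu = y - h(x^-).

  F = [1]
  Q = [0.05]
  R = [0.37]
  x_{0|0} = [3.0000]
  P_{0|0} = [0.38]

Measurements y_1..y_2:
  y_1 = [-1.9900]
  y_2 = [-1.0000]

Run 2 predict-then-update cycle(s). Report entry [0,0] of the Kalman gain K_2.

step 1: x^-=[3.0000]  P^-=[0.4300]  H_jac=[6.0000]  S=[15.8500]  K=[0.1628]  nu=[-10.9900]  x^+=[1.2111]  P^+=[0.0100]
step 2: x^-=[1.2111]  P^-=[0.0600]  H_jac=[2.4222]  S=[0.7222]  K=[0.2013]  nu=[-2.4667]  x^+=[0.7144]  P^+=[0.0308]

K[0,0] = 0.2013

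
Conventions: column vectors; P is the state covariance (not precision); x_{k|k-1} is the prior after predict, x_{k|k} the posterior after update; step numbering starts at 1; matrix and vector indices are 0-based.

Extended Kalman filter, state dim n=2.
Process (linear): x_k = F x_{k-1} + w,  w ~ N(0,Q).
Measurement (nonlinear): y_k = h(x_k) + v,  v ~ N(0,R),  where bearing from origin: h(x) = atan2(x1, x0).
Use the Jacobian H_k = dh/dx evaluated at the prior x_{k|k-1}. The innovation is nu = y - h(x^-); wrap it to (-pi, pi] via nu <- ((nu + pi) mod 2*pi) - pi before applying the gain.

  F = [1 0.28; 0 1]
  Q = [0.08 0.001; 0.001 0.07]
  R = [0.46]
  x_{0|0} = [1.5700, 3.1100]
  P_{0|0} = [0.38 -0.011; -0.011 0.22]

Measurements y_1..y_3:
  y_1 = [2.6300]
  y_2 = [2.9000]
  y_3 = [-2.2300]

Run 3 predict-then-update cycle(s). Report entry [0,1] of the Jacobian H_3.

H_jac[0,1] = 0.1476

step 1: x^-=[2.4408, 3.1100]  P^-=[0.4711 0.0516; 0.0516 0.2900]  H_jac=[-0.1990 0.1562]  S=[0.4825]  K=[-0.1776; 0.0726]  nu=[1.7246]  x^+=[2.1346, 3.2352]  P^+=[0.4559 0.0578; 0.0578 0.2875]
step 2: x^-=[3.0404, 3.2352]  P^-=[0.5908 0.1393; 0.1393 0.3575]  H_jac=[-0.1641 0.1543]  S=[0.4774]  K=[-0.1581; 0.0676]  nu=[2.0836]  x^+=[2.7110, 3.3760]  P^+=[0.5789 0.1444; 0.1444 0.3553]
step 3: x^-=[3.6562, 3.3760]  P^-=[0.7676 0.2449; 0.2449 0.4253]  H_jac=[-0.1363 0.1476]  S=[0.4737]  K=[-0.1446; 0.0621]  nu=[-2.9756]  x^+=[4.0864, 3.1913]  P^+=[0.7577 0.2491; 0.2491 0.4235]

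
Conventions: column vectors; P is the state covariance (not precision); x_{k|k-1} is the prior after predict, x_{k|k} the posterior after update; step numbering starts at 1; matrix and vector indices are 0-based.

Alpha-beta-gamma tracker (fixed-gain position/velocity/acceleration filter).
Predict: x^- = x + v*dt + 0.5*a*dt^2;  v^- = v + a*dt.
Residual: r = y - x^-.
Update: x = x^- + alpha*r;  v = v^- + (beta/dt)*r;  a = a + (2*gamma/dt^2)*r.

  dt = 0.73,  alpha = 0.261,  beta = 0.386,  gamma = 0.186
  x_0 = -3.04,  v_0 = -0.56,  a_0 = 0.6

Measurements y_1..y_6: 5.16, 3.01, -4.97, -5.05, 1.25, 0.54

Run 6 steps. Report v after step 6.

step 1: x_pred=-3.2889  r=8.4489  x^+=-1.0838  v^+=4.3455  a^+=6.4979
step 2: x_pred=3.8198  r=-0.8098  x^+=3.6085  v^+=8.6608  a^+=5.9326
step 3: x_pred=11.5116  r=-16.4816  x^+=7.2099  v^+=4.2767  a^+=-5.5727
step 4: x_pred=8.8470  r=-13.8970  x^+=5.2199  v^+=-7.1397  a^+=-15.2737
step 5: x_pred=-4.0617  r=5.3117  x^+=-2.6754  v^+=-15.4808  a^+=-11.5658
step 6: x_pred=-17.0581  r=17.5981  x^+=-12.4650  v^+=-14.6185  a^+=0.7189

v_post = -14.6185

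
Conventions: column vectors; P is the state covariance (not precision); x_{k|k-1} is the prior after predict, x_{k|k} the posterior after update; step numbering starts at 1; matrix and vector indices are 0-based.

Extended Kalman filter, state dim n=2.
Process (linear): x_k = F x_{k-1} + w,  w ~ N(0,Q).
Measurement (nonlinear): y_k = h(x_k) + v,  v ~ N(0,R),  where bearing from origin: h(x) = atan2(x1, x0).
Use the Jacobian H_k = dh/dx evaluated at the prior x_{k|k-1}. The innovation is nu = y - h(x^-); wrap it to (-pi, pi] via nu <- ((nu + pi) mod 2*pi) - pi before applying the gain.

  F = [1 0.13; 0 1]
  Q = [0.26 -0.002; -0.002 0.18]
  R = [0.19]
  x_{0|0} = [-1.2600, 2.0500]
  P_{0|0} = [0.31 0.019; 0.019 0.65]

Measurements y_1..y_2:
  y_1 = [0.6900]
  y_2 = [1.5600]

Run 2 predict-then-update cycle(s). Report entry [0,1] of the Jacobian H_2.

H_jac[0,1] = 0.0479

step 1: x^-=[-0.9935, 2.0500]  P^-=[0.5859 0.1015; 0.1015 0.8300]  H_jac=[-0.3950 -0.1914]  S=[0.3272]  K=[-0.7668; -0.6082]  nu=[-1.3321]  x^+=[0.0279, 2.8601]  P^+=[0.3936 -0.0511; -0.0511 0.7090]
step 2: x^-=[0.3997, 2.8601]  P^-=[0.6523 0.0391; 0.0391 0.8890]  H_jac=[-0.3429 0.0479]  S=[0.2675]  K=[-0.8293; 0.1092]  nu=[0.1281]  x^+=[0.2935, 2.8741]  P^+=[0.4683 0.0633; 0.0633 0.8858]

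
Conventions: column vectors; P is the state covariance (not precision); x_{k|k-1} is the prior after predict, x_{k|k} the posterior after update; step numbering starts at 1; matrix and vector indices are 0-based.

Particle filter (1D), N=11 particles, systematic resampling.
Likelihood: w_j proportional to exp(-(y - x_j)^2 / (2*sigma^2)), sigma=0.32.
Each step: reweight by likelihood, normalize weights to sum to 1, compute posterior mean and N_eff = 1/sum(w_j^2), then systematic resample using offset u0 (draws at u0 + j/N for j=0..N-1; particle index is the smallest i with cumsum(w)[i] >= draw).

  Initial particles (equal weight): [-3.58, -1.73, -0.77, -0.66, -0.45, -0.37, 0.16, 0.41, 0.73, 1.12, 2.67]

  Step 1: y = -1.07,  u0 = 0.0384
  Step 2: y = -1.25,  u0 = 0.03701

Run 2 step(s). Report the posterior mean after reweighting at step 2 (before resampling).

step 1: w=[0.0000, 0.0823, 0.4448, 0.3038, 0.1056, 0.0631, 0.0004, 0.0000, 0.0000, 0.0000, 0.0000]  mean=-0.7561  Neff=3.2049  idx=[1, 2, 2, 2, 2, 2, 3, 3, 3, 4, 5]
step 2: w=[0.1267, 0.1267, 0.1267, 0.1267, 0.1267, 0.1267, 0.0713, 0.0713, 0.0713, 0.0171, 0.0089]  mean=-0.8590  Neff=8.9361  idx=[0, 1, 1, 2, 3, 3, 4, 5, 6, 7, 8]

post_mean = -0.8590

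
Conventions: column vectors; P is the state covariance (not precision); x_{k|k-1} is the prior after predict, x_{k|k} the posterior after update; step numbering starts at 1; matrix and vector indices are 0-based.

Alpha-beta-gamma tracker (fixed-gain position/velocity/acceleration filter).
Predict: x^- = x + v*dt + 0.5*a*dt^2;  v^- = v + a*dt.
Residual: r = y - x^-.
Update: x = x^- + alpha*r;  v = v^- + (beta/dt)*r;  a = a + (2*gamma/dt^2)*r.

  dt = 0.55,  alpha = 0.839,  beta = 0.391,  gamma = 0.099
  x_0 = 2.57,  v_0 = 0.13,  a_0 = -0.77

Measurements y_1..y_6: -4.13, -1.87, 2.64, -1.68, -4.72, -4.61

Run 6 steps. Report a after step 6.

step 1: x_pred=2.5250  r=-6.6550  x^+=-3.0585  v^+=-5.0246  a^+=-5.1260
step 2: x_pred=-6.5974  r=4.7274  x^+=-2.6311  v^+=-4.4832  a^+=-2.0317
step 3: x_pred=-5.4042  r=8.0442  x^+=1.3449  v^+=0.1180  a^+=3.2335
step 4: x_pred=1.8989  r=-3.5789  x^+=-1.1038  v^+=-0.6478  a^+=0.8910
step 5: x_pred=-1.3253  r=-3.3947  x^+=-4.1735  v^+=-2.5710  a^+=-1.3310
step 6: x_pred=-5.7888  r=1.1788  x^+=-4.7998  v^+=-2.4650  a^+=-0.5594

a_post = -0.5594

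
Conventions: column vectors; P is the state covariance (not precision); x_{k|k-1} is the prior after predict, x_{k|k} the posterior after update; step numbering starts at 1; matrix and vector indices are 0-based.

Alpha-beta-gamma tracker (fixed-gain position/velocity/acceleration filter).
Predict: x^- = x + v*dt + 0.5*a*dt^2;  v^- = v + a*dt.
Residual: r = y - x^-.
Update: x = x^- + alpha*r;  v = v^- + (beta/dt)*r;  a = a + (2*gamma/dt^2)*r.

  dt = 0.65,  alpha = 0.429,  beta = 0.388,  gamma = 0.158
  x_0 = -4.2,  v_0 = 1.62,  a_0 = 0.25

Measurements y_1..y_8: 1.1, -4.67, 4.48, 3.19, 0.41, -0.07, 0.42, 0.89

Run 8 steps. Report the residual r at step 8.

step 1: x_pred=-3.0942  r=4.1942  x^+=-1.2949  v^+=4.2861  a^+=3.3870
step 2: x_pred=2.2066  r=-6.8766  x^+=-0.7435  v^+=2.3828  a^+=-1.7562
step 3: x_pred=0.4344  r=4.0456  x^+=2.1699  v^+=3.6562  a^+=1.2696
step 4: x_pred=4.8147  r=-1.6247  x^+=4.1177  v^+=3.5116  a^+=0.0545
step 5: x_pred=6.4118  r=-6.0018  x^+=3.8370  v^+=-0.0356  a^+=-4.4344
step 6: x_pred=2.8771  r=-2.9471  x^+=1.6128  v^+=-4.6771  a^+=-6.6387
step 7: x_pred=-2.8298  r=3.2498  x^+=-1.4356  v^+=-7.0524  a^+=-4.2081
step 8: x_pred=-6.9087  r=7.7987  x^+=-3.5630  v^+=-5.1325  a^+=1.6247

resid = 7.7987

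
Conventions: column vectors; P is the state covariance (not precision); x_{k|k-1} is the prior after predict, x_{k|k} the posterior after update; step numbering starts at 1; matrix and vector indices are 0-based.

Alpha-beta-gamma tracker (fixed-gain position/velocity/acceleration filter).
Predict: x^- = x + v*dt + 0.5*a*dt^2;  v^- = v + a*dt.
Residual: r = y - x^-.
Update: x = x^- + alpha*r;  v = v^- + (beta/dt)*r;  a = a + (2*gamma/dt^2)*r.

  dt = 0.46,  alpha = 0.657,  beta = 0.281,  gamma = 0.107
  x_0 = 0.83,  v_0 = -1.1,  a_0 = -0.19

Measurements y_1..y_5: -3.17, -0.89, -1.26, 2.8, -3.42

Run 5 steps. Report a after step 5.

step 1: x_pred=0.3039  r=-3.4739  x^+=-1.9785  v^+=-3.3095  a^+=-3.7033
step 2: x_pred=-3.8926  r=3.0026  x^+=-1.9199  v^+=-3.1788  a^+=-0.6666
step 3: x_pred=-3.4527  r=2.1927  x^+=-2.0121  v^+=-2.1460  a^+=1.5509
step 4: x_pred=-2.8352  r=5.6352  x^+=0.8671  v^+=2.0098  a^+=7.2500
step 5: x_pred=2.5587  r=-5.9787  x^+=-1.3693  v^+=1.6926  a^+=1.2035

a_post = 1.2035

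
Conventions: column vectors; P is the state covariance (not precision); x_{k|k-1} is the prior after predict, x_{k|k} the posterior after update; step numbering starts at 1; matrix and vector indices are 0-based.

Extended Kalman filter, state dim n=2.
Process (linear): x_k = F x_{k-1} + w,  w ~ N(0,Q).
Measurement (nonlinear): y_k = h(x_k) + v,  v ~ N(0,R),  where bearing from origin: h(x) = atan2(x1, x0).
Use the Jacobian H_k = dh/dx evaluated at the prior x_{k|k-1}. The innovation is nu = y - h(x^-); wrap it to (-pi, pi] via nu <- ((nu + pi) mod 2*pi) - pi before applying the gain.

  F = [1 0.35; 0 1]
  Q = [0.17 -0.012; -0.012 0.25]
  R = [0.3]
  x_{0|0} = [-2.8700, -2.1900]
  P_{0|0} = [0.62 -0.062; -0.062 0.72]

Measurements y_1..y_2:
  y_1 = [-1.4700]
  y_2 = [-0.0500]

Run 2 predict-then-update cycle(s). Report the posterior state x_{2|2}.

x_post = [-4.0359, -3.7903]

step 1: x^-=[-3.6365, -2.1900]  P^-=[0.8348 0.1780; 0.1780 0.9700]  H_jac=[0.1215 -0.2018]  S=[0.3431]  K=[0.1910; -0.5075]  nu=[1.1295]  x^+=[-3.4208, -2.7632]  P^+=[0.8223 0.2113; 0.2113 0.8816]
step 2: x^-=[-4.3879, -2.7632]  P^-=[1.2482 0.5078; 0.5078 1.1316]  H_jac=[0.1028 -0.1632]  S=[0.3263]  K=[0.1391; -0.4060]  nu=[2.5296]  x^+=[-4.0359, -3.7903]  P^+=[1.2418 0.5263; 0.5263 1.0779]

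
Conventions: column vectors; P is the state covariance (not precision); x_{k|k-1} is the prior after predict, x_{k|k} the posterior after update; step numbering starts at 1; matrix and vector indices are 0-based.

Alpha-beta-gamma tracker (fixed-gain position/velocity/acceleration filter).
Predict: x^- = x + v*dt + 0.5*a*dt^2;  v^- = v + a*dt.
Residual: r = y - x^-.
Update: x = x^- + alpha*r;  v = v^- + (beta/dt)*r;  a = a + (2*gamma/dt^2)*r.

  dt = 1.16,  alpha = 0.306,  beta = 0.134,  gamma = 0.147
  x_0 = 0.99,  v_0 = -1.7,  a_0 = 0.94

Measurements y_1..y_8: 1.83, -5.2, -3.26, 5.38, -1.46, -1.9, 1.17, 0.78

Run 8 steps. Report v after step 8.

step 1: x_pred=-0.3496  r=2.1796  x^+=0.3174  v^+=-0.3578  a^+=1.4162
step 2: x_pred=0.8551  r=-6.0551  x^+=-0.9977  v^+=0.5855  a^+=0.0932
step 3: x_pred=-0.2558  r=-3.0042  x^+=-1.1751  v^+=0.3466  a^+=-0.5632
step 4: x_pred=-1.1519  r=6.5319  x^+=0.8469  v^+=0.4479  a^+=0.8640
step 5: x_pred=1.9477  r=-3.4077  x^+=0.9050  v^+=1.0565  a^+=0.1194
step 6: x_pred=2.2109  r=-4.1109  x^+=0.9529  v^+=0.7202  a^+=-0.7787
step 7: x_pred=1.2644  r=-0.0944  x^+=1.2355  v^+=-0.1941  a^+=-0.7994
step 8: x_pred=0.4726  r=0.3074  x^+=0.5667  v^+=-1.0858  a^+=-0.7322

v_post = -1.0858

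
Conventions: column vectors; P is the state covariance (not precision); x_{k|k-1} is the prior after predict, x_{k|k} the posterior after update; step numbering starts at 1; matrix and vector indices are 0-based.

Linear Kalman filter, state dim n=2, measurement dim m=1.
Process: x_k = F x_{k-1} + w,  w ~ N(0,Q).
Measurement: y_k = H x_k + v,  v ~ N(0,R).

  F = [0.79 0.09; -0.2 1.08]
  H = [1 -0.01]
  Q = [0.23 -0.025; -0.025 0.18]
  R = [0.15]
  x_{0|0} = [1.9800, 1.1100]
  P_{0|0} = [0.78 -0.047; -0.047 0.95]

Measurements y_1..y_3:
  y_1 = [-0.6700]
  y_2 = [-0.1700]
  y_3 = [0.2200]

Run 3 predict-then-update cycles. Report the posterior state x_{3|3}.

x_post = [0.1577, 1.4206]

step 1: x^-=[1.6641, 0.8028]  P^-=[0.7178 -0.0952; -0.0952 1.3396]  S=[0.8698]  K=[0.8263; -0.1248]  nu=[-2.3261]  x^+=[-0.2580, 1.0931]  P^+=[0.1239 -0.0055; -0.0055 1.3260]
step 2: x^-=[-0.1054, 1.2321]  P^-=[0.3173 0.0798; 0.0798 1.7340]  S=[0.4659]  K=[0.6794; 0.1340]  nu=[-0.0523]  x^+=[-0.1409, 1.2251]  P^+=[0.1023 0.0374; 0.0374 1.7256]
step 3: x^-=[-0.0011, 1.3513]  P^-=[0.3131 0.1578; 0.1578 2.1807]  S=[0.4602]  K=[0.6770; 0.2955]  nu=[0.2346]  x^+=[0.1577, 1.4206]  P^+=[0.1022 0.0657; 0.0657 2.1406]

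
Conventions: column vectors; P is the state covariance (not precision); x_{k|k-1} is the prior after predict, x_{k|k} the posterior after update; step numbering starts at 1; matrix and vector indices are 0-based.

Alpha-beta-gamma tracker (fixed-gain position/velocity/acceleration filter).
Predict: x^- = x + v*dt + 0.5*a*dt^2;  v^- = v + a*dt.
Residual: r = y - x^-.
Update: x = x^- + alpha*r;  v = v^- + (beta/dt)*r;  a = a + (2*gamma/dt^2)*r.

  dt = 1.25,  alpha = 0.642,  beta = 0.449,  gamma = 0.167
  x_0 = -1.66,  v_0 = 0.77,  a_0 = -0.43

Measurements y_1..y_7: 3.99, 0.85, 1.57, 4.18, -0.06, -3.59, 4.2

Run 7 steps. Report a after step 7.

step 1: x_pred=-1.0334  r=5.0234  x^+=2.1916  v^+=2.0369  a^+=0.6438
step 2: x_pred=5.2407  r=-4.3907  x^+=2.4219  v^+=1.2645  a^+=-0.2948
step 3: x_pred=3.7723  r=-2.2023  x^+=2.3584  v^+=0.1050  a^+=-0.7655
step 4: x_pred=1.8916  r=2.2884  x^+=3.3608  v^+=-0.0299  a^+=-0.2764
step 5: x_pred=3.1075  r=-3.1675  x^+=1.0740  v^+=-1.5131  a^+=-0.9534
step 6: x_pred=-1.5623  r=-2.0277  x^+=-2.8641  v^+=-3.4333  a^+=-1.3869
step 7: x_pred=-8.2391  r=12.4391  x^+=-0.2532  v^+=-0.6987  a^+=1.2721

a_post = 1.2721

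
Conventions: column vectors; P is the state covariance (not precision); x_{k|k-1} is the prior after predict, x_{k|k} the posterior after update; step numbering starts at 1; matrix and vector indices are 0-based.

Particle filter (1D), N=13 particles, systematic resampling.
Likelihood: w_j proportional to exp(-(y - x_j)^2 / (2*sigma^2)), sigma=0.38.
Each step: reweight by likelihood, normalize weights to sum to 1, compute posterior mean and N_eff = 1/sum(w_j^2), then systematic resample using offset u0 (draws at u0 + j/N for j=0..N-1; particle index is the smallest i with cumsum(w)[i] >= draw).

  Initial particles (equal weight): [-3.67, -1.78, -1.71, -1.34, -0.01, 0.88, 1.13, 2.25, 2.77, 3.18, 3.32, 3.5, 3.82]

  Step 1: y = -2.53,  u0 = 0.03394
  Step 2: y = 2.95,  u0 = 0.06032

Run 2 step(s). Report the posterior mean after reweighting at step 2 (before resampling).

post_mean = -1.7188

step 1: w=[0.0430, 0.5514, 0.3769, 0.0287, 0.0000, 0.0000, 0.0000, 0.0000, 0.0000, 0.0000, 0.0000, 0.0000, 0.0000]  mean=-1.8222  Neff=2.2281  idx=[0, 1, 1, 1, 1, 1, 1, 1, 2, 2, 2, 2, 2]
step 2: w=[0.0000, 0.0180, 0.0180, 0.0180, 0.0180, 0.0180, 0.0180, 0.0180, 0.1749, 0.1749, 0.1749, 0.1749, 0.1749]  mean=-1.7188  Neff=6.4459  idx=[4, 8, 8, 8, 9, 9, 10, 10, 11, 11, 12, 12, 12]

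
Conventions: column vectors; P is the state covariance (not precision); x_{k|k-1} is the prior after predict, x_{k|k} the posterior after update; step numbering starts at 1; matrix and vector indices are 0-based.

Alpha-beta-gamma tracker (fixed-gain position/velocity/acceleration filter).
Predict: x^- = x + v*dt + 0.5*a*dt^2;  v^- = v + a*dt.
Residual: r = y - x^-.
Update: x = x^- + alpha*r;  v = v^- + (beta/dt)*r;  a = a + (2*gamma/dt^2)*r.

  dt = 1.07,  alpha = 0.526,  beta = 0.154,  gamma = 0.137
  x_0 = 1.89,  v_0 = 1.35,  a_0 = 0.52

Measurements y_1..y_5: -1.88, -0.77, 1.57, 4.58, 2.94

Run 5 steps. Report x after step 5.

x_post = 1.9409

step 1: x_pred=3.6322  r=-5.5122  x^+=0.7328  v^+=1.1131  a^+=-0.7992
step 2: x_pred=1.4662  r=-2.2362  x^+=0.2900  v^+=-0.0639  a^+=-1.3344
step 3: x_pred=-0.5423  r=2.1123  x^+=0.5688  v^+=-1.1877  a^+=-0.8289
step 4: x_pred=-1.1765  r=5.7565  x^+=1.8514  v^+=-1.2461  a^+=0.5488
step 5: x_pred=0.8323  r=2.1077  x^+=1.9409  v^+=-0.3555  a^+=1.0532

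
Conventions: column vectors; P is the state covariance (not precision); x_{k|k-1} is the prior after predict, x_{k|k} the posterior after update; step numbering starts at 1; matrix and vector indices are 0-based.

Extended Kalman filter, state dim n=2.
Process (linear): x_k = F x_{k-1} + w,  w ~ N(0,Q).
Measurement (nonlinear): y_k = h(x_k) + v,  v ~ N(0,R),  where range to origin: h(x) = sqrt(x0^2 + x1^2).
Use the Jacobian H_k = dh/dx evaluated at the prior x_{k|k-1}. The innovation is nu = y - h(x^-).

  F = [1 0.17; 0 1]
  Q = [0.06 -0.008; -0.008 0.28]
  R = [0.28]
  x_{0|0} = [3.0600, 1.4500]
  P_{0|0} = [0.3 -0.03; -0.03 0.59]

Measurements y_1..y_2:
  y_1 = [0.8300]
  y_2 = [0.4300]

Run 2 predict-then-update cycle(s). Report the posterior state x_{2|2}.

x_post = [1.2892, 0.0772]

step 1: x^-=[3.3065, 1.4500]  P^-=[0.3669 0.0623; 0.0623 0.8700]  H_jac=[0.9158 0.4016]  S=[0.7738]  K=[0.4665; 0.5253]  nu=[-2.7805]  x^+=[2.0094, -0.0104]  P^+=[0.1985 -0.1273; -0.1273 0.6565]
step 2: x^-=[2.0077, -0.0104]  P^-=[0.2341 -0.0237; -0.0237 0.9365]  H_jac=[1.0000 -0.0052]  S=[0.5144]  K=[0.4554; -0.0555]  nu=[-1.5777]  x^+=[1.2892, 0.0772]  P^+=[0.1275 -0.0107; -0.0107 0.9349]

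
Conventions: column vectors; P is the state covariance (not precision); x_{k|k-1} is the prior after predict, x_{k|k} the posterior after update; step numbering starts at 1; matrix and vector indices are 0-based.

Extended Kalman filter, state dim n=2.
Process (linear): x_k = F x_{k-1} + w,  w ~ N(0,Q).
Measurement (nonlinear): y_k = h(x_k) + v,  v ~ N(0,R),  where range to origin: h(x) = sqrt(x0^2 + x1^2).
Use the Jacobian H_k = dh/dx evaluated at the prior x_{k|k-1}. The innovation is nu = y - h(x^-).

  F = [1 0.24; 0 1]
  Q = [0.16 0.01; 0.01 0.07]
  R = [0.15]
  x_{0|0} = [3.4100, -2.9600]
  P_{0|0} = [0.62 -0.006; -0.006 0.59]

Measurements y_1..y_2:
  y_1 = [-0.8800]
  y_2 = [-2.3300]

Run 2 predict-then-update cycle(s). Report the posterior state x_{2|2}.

x_post = [1.7445, 1.1577]

step 1: x^-=[2.6996, -2.9600]  P^-=[0.8111 0.1456; 0.1456 0.6600]  H_jac=[0.6739 -0.7389]  S=[0.7336]  K=[0.5984; -0.5310]  nu=[-4.8862]  x^+=[-0.2242, -0.3656]  P^+=[0.5484 0.3787; 0.3787 0.4532]
step 2: x^-=[-0.3120, -0.3656]  P^-=[0.9163 0.4975; 0.4975 0.5232]  H_jac=[-0.6491 -0.7607]  S=[1.3301]  K=[-0.7317; -0.5420]  nu=[-2.8106]  x^+=[1.7445, 1.1577]  P^+=[0.2042 -0.0300; -0.0300 0.1325]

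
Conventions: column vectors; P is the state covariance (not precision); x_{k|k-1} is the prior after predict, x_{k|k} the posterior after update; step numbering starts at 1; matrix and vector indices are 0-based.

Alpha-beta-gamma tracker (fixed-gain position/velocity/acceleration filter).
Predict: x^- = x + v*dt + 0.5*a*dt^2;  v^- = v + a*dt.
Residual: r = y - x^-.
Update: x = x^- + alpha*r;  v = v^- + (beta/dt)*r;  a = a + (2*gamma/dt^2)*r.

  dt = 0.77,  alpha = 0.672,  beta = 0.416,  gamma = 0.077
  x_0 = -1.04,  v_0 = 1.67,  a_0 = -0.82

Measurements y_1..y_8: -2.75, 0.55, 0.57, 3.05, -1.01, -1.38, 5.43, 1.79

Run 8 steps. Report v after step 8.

step 1: x_pred=0.0028  r=-2.7528  x^+=-1.8471  v^+=-0.4486  a^+=-1.5350
step 2: x_pred=-2.6476  r=3.1976  x^+=-0.4988  v^+=0.0969  a^+=-0.7045
step 3: x_pred=-0.6330  r=1.2030  x^+=0.1754  v^+=0.2044  a^+=-0.3920
step 4: x_pred=0.2166  r=2.8334  x^+=2.1206  v^+=1.4333  a^+=0.3439
step 5: x_pred=3.3263  r=-4.3363  x^+=0.4123  v^+=-0.6445  a^+=-0.7824
step 6: x_pred=-0.3159  r=-1.0641  x^+=-1.0310  v^+=-1.8218  a^+=-1.0587
step 7: x_pred=-2.7477  r=8.1777  x^+=2.7477  v^+=1.7810  a^+=1.0653
step 8: x_pred=4.4349  r=-2.6449  x^+=2.6575  v^+=1.1724  a^+=0.3783

v_post = 1.1724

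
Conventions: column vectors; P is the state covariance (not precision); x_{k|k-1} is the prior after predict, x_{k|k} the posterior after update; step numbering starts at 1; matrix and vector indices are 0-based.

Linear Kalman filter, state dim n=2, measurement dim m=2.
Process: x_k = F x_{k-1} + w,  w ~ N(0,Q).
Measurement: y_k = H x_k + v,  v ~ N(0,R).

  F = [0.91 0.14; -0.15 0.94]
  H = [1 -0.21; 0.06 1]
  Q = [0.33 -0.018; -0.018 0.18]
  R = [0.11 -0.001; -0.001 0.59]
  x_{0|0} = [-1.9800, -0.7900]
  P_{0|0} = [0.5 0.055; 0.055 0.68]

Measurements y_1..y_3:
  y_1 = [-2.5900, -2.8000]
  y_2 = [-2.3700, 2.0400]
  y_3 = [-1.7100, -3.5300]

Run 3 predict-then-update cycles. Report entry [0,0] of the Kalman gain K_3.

K[0,0] = 0.7814

step 1: x^-=[-1.9124, -0.4456]  P^-=[0.7714 0.0491; 0.0491 0.7766]  S=[0.8950 -0.0693; -0.0693 1.3753]  K=[0.8591 0.1127; -0.0838 0.5626]  nu=[-0.7712, -2.2397]  x^+=[-2.8272, -1.6410]  P^+=[0.1068 0.0592; 0.0592 0.3285]
step 2: x^-=[-2.8025, -1.1185]  P^-=[0.4400 0.0600; 0.0600 0.4559]  S=[0.5449 -0.0111; -0.0111 1.0547]  K=[0.7862 0.0902; -0.0567 0.4351]  nu=[0.1976, 3.3267]  x^+=[-2.3471, 0.3177]  P^+=[0.0962 0.0467; 0.0467 0.2540]
step 3: x^-=[-2.0914, 0.6507]  P^-=[0.4265 0.0412; 0.0412 0.3934]  S=[0.5366 -0.0173; -0.0173 0.9899]  K=[0.7814 0.0812; -0.0643 0.3988]  nu=[0.5180, -4.0553]  x^+=[-2.0157, -0.9998]  P^+=[0.0946 0.0414; 0.0414 0.2329]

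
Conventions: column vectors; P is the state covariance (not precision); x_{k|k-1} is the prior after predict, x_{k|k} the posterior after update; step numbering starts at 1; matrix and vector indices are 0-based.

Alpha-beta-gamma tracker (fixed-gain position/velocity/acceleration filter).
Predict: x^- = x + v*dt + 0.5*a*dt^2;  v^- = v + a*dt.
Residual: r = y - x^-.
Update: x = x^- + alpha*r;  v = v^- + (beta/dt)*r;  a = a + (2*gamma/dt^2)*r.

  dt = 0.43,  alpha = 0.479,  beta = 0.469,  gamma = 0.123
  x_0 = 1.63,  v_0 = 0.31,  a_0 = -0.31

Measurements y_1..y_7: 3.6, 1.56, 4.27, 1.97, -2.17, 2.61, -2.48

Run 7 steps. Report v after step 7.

v_post = -4.7725

step 1: x_pred=1.7346  r=1.8654  x^+=2.6281  v^+=2.2112  a^+=2.1718
step 2: x_pred=3.7798  r=-2.2198  x^+=2.7165  v^+=0.7240  a^+=-0.7815
step 3: x_pred=2.9556  r=1.3144  x^+=3.5852  v^+=1.8216  a^+=0.9673
step 4: x_pred=4.4579  r=-2.4879  x^+=3.2662  v^+=-0.4760  a^+=-2.3428
step 5: x_pred=2.8449  r=-5.0149  x^+=0.4428  v^+=-6.9532  a^+=-9.0149
step 6: x_pred=-3.3805  r=5.9905  x^+=-0.5111  v^+=-4.2957  a^+=-1.0448
step 7: x_pred=-2.4548  r=-0.0252  x^+=-2.4669  v^+=-4.7725  a^+=-1.0783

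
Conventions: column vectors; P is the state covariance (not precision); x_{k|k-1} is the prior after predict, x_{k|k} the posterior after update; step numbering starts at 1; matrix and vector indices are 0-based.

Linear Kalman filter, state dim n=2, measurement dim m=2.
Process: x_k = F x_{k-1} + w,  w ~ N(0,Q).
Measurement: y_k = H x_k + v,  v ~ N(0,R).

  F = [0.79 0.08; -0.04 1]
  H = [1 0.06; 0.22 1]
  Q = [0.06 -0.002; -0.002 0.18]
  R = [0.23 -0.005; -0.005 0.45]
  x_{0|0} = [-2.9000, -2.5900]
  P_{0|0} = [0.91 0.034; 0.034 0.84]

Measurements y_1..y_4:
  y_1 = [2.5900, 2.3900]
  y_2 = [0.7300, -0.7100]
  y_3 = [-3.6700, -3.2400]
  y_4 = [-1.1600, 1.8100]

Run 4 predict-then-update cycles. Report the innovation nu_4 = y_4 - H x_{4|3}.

step 1: x^-=[-2.4982, -2.4740]  P^-=[0.6376 0.0632; 0.0632 1.0187]  S=[0.8789 0.2604; 0.2604 1.5274]  K=[0.7271 0.0092; -0.0620 0.6866]  nu=[5.2366, 5.4136]  x^+=[1.3592, 0.9185]  P^+=[0.1694 -0.0367; -0.0367 0.3174]
step 2: x^-=[1.1473, 0.8641]  P^-=[0.1631 -0.0109; -0.0109 0.5006]  S=[0.3936 0.0499; 0.0499 0.9537]  K=[0.4121 0.0047; -0.0177 0.5233]  nu=[-0.4691, -1.8265]  x^+=[0.9454, -0.0834]  P^+=[0.0960 -0.0211; -0.0211 0.2402]
step 3: x^-=[0.7402, -0.1213]  P^-=[0.1188 -0.0024; -0.0024 0.4221]  S=[0.3500 0.0440; 0.0440 0.8767]  K=[0.3377 0.0101; 0.0050 0.4805]  nu=[-4.4029, -3.2816]  x^+=[-0.7799, -1.7203]  P^+=[0.0785 -0.0144; -0.0144 0.2194]
step 4: x^-=[-0.7538, -1.6891]  P^-=[0.1086 0.0017; 0.0017 0.4007]  S=[0.3402 0.0447; 0.0447 0.8567]  K=[0.3177 0.0133; 0.0144 0.4674]  nu=[-0.3049, 3.6649]  x^+=[-0.8018, 0.0195]  P^+=[0.0737 -0.0118; -0.0118 0.2128]

innov = [-0.3049, 3.6649]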